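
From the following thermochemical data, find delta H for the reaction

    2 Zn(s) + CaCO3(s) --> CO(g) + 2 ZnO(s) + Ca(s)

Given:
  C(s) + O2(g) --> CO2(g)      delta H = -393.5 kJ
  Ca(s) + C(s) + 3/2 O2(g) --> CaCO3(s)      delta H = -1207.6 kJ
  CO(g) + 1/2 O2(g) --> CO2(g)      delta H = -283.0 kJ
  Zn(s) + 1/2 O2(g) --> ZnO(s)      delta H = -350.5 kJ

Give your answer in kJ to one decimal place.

delta H = 396.1 kJ

equation 1 as written: -393.5 kJ
equation 2 reversed (CaCO3(s) must end up as a reactant): +1207.6 kJ
equation 3 reversed (reverse to put CO(g) on the product side): +283.0 kJ
equation 4 × 2 (×2 to match 2 ZnO(s) in the target): (2)·(-350.5) = -701.0 kJ
delta H = (1)·(-393.5) + (-1)·(-1207.6) + (-1)·(-283.0) + (2)·(-350.5) = 396.1 kJ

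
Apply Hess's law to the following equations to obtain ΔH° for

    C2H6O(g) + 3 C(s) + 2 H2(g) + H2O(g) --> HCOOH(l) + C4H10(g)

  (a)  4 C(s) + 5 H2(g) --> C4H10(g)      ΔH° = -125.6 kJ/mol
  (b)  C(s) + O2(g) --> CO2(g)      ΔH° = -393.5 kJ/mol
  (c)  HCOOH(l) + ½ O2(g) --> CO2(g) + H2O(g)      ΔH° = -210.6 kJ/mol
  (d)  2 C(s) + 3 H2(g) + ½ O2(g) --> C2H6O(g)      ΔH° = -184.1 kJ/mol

(a) as written (C4H10(g) already on the product side): -125.6 kJ/mol
(b) as written: -393.5 kJ/mol
(c) reversed (HCOOH(l) must end up as a product): +210.6 kJ/mol
(d) reversed (reverse to put C2H6O(g) on the reactant side): +184.1 kJ/mol
ΔH° = (1)·(-125.6) + (1)·(-393.5) + (-1)·(-210.6) + (-1)·(-184.1) = -124.4 kJ/mol

ΔH° = -124.4 kJ/mol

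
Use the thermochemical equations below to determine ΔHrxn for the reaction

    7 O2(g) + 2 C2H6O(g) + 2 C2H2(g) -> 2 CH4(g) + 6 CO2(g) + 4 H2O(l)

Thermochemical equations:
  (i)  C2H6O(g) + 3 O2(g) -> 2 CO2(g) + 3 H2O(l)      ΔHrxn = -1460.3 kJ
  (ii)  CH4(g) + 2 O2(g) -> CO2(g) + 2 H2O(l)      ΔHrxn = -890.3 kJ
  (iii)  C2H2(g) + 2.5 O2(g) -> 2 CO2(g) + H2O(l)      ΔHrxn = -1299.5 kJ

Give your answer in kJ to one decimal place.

ΔHrxn = -3739.0 kJ

(i) × 2: (2)·(-1460.3) = -2920.6 kJ
(ii) reversed and × 2: (-2)·(-890.3) = +1780.6 kJ
(iii) × 2: (2)·(-1299.5) = -2599.0 kJ
By Hess's law, ΔHrxn = (2)·(-1460.3) + (-2)·(-890.3) + (2)·(-1299.5) = -3739.0 kJ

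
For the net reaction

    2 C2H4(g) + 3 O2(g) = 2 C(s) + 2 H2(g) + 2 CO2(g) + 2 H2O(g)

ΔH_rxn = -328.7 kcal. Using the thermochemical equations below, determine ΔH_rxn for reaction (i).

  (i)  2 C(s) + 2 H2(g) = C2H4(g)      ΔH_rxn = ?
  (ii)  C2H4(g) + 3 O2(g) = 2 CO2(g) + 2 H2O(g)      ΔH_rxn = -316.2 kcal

(i) reversed: contributes −x
(ii) as written: -316.2 kcal
-328.7 = (-316.2) − x
x = (-328.7 − (-316.2)) / (-1) = 12.5 kcal

ΔH_rxn = 12.5 kcal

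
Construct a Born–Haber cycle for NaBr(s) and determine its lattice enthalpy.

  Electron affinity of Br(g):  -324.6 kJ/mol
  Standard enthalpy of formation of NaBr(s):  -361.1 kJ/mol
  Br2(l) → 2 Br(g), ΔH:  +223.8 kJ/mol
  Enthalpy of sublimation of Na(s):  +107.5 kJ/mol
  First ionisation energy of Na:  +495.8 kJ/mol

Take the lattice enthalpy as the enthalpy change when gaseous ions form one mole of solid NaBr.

ΔHf° = 1·ΔHsub + 1·(ΣIE) + 1/2·D(Br2) + 1·EA + U
-361.1 = 1·(+107.5) + 1·(+495.8) + 1/2·(+223.8) + 1·(-324.6) + U
U = -361.1 − (+390.6) = -751.7 kJ/mol

U = -751.7 kJ/mol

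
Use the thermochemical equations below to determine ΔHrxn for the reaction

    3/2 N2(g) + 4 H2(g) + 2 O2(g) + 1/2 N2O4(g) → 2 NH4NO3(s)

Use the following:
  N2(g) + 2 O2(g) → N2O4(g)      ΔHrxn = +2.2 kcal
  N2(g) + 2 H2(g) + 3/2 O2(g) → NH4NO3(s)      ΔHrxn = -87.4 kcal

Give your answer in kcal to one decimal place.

ΔHrxn = -175.9 kcal

equation 1 reversed and × 1/2: (-1/2)·(+2.2) = -1.1 kcal
equation 2 × 2: (2)·(-87.4) = -174.8 kcal
ΔHrxn = (-1/2)·(+2.2) + (2)·(-87.4) = -175.9 kcal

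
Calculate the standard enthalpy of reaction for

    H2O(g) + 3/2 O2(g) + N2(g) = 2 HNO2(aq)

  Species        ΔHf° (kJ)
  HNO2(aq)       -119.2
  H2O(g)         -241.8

Products: 2·(-119.2) = -238.4
Reactants: 1·(-241.8) + 3/2·(+0.0) + 1·(+0.0) = -241.8
ΔH_rxn = (-238.4) − (-241.8) = 3.4 kJ

ΔH_rxn = 3.4 kJ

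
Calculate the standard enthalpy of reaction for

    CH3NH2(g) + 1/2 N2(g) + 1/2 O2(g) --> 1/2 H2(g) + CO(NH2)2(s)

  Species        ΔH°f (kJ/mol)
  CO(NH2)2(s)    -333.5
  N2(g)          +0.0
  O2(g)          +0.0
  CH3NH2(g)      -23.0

Products: 1/2·(+0.0) + 1·(-333.5) = -333.5
Reactants: 1·(-23.0) + 1/2·(+0.0) + 1/2·(+0.0) = -23.0
ΔHrxn = (-333.5) − (-23.0) = -310.5 kJ/mol

ΔHrxn = -310.5 kJ/mol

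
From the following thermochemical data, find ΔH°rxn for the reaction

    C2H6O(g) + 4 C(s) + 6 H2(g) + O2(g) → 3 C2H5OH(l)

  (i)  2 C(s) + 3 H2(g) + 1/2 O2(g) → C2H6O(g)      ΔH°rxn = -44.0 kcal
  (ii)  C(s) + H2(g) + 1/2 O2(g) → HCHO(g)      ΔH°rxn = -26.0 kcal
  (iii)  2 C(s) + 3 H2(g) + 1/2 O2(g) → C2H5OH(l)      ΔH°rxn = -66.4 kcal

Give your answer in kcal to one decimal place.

(i) reversed (reverse to put C2H6O(g) on the reactant side): +44.0 kcal
(ii): not needed (HCHO(g) appears nowhere else).
(iii) × 3 (×3 to match 3 C2H5OH(l) in the target): (3)·(-66.4) = -199.2 kcal
Summing the manipulated equations, ΔH°rxn = (-1)·(-44.0) + (3)·(-66.4) = -155.2 kcal

ΔH°rxn = -155.2 kcal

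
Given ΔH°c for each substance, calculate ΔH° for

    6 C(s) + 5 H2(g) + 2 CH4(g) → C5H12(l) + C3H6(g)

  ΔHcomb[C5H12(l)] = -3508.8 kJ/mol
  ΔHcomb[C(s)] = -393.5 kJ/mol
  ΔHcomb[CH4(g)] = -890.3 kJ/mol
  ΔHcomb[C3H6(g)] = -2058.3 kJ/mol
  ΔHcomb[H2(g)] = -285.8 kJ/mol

ΔH° = -3.5 kJ/mol

With combustion enthalpies, reactants minus products:
= [6·(-393.5) + 5·(-285.8) + 2·(-890.3)] − [1·(-3508.8) + 1·(-2058.3)]
= -3.5 kJ/mol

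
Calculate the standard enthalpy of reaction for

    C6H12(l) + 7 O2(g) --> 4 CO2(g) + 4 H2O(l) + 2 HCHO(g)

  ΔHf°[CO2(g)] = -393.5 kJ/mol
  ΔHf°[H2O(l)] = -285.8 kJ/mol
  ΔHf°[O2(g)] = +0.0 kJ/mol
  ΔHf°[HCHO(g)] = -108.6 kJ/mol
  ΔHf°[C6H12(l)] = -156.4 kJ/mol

ΔH°rxn = -2778.0 kJ/mol

Products: 4·(-393.5) + 4·(-285.8) + 2·(-108.6) = -2934.4
Reactants: 1·(-156.4) + 7·(+0.0) = -156.4
ΔH°rxn = (-2934.4) − (-156.4) = -2778.0 kJ/mol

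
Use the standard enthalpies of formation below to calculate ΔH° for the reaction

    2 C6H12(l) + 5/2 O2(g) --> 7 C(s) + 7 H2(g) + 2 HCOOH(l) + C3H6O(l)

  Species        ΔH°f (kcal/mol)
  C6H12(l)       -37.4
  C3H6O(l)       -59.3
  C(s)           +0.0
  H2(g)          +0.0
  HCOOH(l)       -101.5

Products: 7·(+0.0) + 7·(+0.0) + 2·(-101.5) + 1·(-59.3) = -262.3
Reactants: 2·(-37.4) + 5/2·(+0.0) = -74.8
ΔH° = (-262.3) − (-74.8) = -187.5 kcal/mol

ΔH° = -187.5 kcal/mol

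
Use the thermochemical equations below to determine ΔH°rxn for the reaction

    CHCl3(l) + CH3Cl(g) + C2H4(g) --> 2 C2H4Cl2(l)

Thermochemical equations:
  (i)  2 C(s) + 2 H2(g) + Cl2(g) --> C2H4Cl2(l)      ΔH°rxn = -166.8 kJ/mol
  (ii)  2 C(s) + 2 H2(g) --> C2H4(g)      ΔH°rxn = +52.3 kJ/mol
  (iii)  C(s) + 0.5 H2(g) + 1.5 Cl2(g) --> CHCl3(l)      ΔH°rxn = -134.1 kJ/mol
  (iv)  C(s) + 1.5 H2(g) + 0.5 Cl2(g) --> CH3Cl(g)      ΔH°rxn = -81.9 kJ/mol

ΔH°rxn = -169.9 kJ/mol

(i) × 2: (2)·(-166.8) = -333.6 kJ/mol
(ii) reversed: -52.3 kJ/mol
(iii) reversed: +134.1 kJ/mol
(iv) reversed: +81.9 kJ/mol
ΔH°rxn = (-333.6) + (-52.3) + (+134.1) + (+81.9) = -169.9 kJ/mol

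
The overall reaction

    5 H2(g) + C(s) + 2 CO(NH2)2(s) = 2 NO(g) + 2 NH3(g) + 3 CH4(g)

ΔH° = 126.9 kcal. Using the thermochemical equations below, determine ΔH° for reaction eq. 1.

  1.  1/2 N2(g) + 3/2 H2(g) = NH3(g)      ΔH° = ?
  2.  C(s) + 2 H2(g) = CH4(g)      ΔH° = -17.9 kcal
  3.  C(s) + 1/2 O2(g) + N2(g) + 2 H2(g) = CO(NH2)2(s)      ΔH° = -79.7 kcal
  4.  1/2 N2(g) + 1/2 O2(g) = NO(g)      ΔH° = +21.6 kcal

eq. 1 × 2 (scale by 2 for the 2 NH3(g)): contributes 2·x
eq. 2 × 3 (×3 to match 3 CH4(g) in the target): (3)·(-17.9) = -53.7 kcal
eq. 3 reversed and × 2 (reverse to put CO(NH2)2(s) on the reactant side; ×2 to match 2 CO(NH2)2(s) in the target): (-2)·(-79.7) = +159.4 kcal
eq. 4 × 2 (×2 to match 2 NO(g) in the target): (2)·(+21.6) = +43.2 kcal
+126.9 = (-53.7) + (+159.4) + (+43.2) + 2·x
x = (+126.9 − (+148.9)) / (2) = -11.0 kcal

ΔH° = -11.0 kcal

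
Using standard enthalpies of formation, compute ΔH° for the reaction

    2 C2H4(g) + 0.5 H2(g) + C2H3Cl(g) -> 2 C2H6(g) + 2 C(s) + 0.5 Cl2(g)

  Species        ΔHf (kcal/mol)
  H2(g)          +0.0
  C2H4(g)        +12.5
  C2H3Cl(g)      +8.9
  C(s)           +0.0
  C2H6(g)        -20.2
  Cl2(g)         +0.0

Products: 2·(-20.2) + 2·(+0.0) + 1/2·(+0.0) = -40.4
Reactants: 2·(+12.5) + 1/2·(+0.0) + 1·(+8.9) = +33.9
ΔH° = (-40.4) − (+33.9) = -74.3 kcal/mol

ΔH° = -74.3 kcal/mol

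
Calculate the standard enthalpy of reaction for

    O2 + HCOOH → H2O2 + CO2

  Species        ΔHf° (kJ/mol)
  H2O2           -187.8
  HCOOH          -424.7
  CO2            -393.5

ΔH_rxn = -156.6 kJ/mol

Products: 1·(-187.8) + 1·(-393.5) = -581.3
Reactants: 1·(+0.0) + 1·(-424.7) = -424.7
ΔH_rxn = (-581.3) − (-424.7) = -156.6 kJ/mol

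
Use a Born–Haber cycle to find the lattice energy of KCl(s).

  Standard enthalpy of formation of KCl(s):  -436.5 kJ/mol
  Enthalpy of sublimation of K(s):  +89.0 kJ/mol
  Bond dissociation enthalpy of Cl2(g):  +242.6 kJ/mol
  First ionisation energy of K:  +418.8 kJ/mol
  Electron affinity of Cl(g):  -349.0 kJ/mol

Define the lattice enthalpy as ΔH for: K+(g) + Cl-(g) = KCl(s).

ΔHf° = 1·ΔHsub + 1·(ΣIE) + 1/2·D(Cl2) + 1·EA + U
-436.5 = 1·(+89.0) + 1·(+418.8) + 1/2·(+242.6) + 1·(-349.0) + U
U = -436.5 − (+280.1) = -716.6 kJ/mol

U = -716.6 kJ/mol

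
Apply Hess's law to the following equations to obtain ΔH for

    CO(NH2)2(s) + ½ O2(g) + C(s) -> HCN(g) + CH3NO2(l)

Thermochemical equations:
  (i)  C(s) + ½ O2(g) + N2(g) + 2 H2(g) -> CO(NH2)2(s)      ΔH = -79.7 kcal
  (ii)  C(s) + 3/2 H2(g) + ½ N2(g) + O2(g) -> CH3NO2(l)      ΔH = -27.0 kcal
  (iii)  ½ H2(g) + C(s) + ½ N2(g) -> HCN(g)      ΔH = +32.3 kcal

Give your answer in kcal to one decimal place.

ΔH = 85.0 kcal

(i) reversed: +79.7 kcal
(ii) as written: -27.0 kcal
(iii) as written: +32.3 kcal
ΔH = (-1)·(-79.7) + (1)·(-27.0) + (1)·(+32.3) = 85.0 kcal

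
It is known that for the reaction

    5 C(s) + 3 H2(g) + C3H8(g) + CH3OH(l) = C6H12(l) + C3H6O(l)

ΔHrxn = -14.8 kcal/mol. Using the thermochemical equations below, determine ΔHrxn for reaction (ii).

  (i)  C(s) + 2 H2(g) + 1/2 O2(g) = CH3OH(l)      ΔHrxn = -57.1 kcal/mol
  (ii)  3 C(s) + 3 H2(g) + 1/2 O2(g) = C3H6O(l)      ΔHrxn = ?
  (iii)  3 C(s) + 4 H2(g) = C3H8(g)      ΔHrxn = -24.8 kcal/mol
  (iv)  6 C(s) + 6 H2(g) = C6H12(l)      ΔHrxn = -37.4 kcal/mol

(i) reversed: +57.1 kcal/mol
(ii) as written: contributes x
(iii) reversed: +24.8 kcal/mol
(iv) as written: -37.4 kcal/mol
-14.8 = (+57.1) + (+24.8) + (-37.4) + x
x = (-14.8 − (+44.5)) / (1) = -59.3 kcal/mol

ΔHrxn = -59.3 kcal/mol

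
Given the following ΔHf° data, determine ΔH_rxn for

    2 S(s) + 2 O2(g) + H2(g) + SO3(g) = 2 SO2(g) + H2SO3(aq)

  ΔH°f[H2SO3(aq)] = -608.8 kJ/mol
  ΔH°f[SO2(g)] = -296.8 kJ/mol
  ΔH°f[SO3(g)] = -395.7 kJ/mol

ΔH_rxn = -806.7 kJ/mol

Products: 2·(-296.8) + 1·(-608.8) = -1202.4
Reactants: 2·(+0.0) + 2·(+0.0) + 1·(+0.0) + 1·(-395.7) = -395.7
ΔH_rxn = (-1202.4) − (-395.7) = -806.7 kJ/mol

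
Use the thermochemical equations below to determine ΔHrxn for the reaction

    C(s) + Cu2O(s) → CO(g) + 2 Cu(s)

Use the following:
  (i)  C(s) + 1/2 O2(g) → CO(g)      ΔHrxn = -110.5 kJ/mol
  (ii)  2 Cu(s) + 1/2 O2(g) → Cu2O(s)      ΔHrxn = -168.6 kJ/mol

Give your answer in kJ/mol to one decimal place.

ΔHrxn = 58.1 kJ/mol

(i) as written (CO(g) already on the product side): -110.5 kJ/mol
(ii) reversed (reverse to put Cu2O(s) on the reactant side): +168.6 kJ/mol
ΔHrxn = (-110.5) + (+168.6) = 58.1 kJ/mol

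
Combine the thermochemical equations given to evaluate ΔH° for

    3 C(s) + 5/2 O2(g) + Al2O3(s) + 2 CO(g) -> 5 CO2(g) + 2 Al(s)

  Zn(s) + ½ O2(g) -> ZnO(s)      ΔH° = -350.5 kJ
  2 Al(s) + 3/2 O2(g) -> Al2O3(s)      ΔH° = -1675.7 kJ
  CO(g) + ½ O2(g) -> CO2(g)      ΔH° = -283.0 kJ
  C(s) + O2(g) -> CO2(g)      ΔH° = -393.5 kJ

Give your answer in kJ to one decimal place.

ΔH° = -70.8 kJ

equation 1: not needed.
equation 2 reversed: +1675.7 kJ
equation 3 × 2: (2)·(-283.0) = -566.0 kJ
equation 4 × 3: (3)·(-393.5) = -1180.5 kJ
Summing the manipulated equations, ΔH° = (+1675.7) + (-566.0) + (-1180.5) = -70.8 kJ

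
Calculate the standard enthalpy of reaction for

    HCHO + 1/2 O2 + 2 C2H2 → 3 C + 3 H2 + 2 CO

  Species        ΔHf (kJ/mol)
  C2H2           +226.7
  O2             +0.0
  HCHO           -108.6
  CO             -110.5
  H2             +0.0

ΔH_rxn = -565.8 kJ/mol

ΔH°rxn = Σ nΔHf°(products) − Σ nΔHf°(reactants).
Products: 3·(+0.0) + 3·(+0.0) + 2·(-110.5) = -221.0
Reactants: 1·(-108.6) + 1/2·(+0.0) + 2·(+226.7) = +344.8
ΔH_rxn = (-221.0) − (+344.8) = -565.8 kJ/mol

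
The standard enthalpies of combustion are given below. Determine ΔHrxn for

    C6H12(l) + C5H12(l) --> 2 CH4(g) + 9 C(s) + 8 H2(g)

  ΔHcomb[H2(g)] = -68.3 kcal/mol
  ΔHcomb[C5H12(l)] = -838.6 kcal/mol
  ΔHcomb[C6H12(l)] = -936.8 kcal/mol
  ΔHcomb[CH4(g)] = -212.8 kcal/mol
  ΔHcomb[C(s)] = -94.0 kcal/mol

ΔHrxn = 42.6 kcal/mol

Using ΔH = Σ nΔHc°(reactants) − Σ nΔHc°(products):
= [1·(-936.8) + 1·(-838.6)] − [2·(-212.8) + 9·(-94.0) + 8·(-68.3)]
= 42.6 kcal/mol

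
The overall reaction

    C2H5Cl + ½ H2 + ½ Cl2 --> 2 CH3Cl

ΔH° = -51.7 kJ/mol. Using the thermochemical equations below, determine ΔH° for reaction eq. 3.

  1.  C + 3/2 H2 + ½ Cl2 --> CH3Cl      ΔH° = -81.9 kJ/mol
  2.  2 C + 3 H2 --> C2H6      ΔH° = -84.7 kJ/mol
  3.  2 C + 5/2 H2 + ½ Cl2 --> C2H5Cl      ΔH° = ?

eq. 1 × 2 (×2 to match 2 CH3Cl in the target): (2)·(-81.9) = -163.8 kJ/mol
eq. 2: not needed (C2H6 appears nowhere else).
eq. 3 reversed (reverse to put C2H5Cl on the reactant side): contributes −x
-51.7 = (-163.8) − x
x = (-51.7 − (-163.8)) / (-1) = -112.1 kJ/mol

ΔH° = -112.1 kJ/mol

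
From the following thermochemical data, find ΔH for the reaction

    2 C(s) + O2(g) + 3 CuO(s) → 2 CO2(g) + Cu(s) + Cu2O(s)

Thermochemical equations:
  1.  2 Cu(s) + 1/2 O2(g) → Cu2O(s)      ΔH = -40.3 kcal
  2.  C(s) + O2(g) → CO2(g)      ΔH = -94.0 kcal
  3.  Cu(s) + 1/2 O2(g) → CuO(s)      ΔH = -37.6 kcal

ΔH = -115.5 kcal

eq. 1 as written: -40.3 kcal
eq. 2 × 2: (2)·(-94.0) = -188.0 kcal
eq. 3 reversed and × 3: (-3)·(-37.6) = +112.8 kcal
ΔH = (1)·(-40.3) + (2)·(-94.0) + (-3)·(-37.6) = -115.5 kcal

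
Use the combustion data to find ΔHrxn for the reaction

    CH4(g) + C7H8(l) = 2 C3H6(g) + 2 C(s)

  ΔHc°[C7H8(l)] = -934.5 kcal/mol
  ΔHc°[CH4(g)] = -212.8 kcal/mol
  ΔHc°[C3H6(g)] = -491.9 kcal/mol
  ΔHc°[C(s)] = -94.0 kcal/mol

ΔHrxn = 24.5 kcal/mol

With combustion enthalpies, reactants minus products:
= [1·(-212.8) + 1·(-934.5)] − [2·(-491.9) + 2·(-94.0)]
= 24.5 kcal/mol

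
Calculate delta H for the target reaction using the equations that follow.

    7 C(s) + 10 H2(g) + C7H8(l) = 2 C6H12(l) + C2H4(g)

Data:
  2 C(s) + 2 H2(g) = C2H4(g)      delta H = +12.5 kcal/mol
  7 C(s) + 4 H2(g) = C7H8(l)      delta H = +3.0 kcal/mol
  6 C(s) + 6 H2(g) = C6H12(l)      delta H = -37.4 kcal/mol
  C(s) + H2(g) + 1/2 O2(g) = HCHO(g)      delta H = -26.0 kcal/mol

delta H = -65.3 kcal/mol

equation 1 as written (C2H4(g) already on the product side): +12.5 kcal/mol
equation 2 reversed (C7H8(l) must end up as a reactant): -3.0 kcal/mol
equation 3 × 2 (scale by 2 for the 2 C6H12(l)): (2)·(-37.4) = -74.8 kcal/mol
equation 4: not needed (HCHO(g) appears nowhere else).
Since enthalpy is a state function, delta H = (1)·(+12.5) + (-1)·(+3.0) + (2)·(-37.4) = -65.3 kcal/mol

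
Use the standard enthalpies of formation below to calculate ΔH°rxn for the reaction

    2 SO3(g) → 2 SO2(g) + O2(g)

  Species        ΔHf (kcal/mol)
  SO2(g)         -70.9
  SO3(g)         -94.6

Products: 2·(-70.9) + 1·(+0.0) = -141.8
Reactants: 2·(-94.6) = -189.2
ΔH°rxn = (-141.8) − (-189.2) = 47.4 kcal/mol

ΔH°rxn = 47.4 kcal/mol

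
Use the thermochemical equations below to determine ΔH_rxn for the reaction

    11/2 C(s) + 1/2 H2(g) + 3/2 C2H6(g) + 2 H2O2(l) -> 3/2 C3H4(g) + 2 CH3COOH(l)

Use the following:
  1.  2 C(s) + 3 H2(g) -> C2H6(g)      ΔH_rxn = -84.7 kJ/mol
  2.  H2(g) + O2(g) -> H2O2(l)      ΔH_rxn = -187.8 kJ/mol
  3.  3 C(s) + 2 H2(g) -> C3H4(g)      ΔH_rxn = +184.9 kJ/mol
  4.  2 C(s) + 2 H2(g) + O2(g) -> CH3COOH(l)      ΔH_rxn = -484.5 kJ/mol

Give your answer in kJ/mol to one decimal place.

ΔH_rxn = -189.0 kJ/mol

eq. 1 reversed and × 3/2: (-3/2)·(-84.7) = +127.05 kJ/mol
eq. 2 reversed and × 2: (-2)·(-187.8) = +375.6 kJ/mol
eq. 3 × 3/2: (3/2)·(+184.9) = +277.35 kJ/mol
eq. 4 × 2: (2)·(-484.5) = -969.0 kJ/mol
ΔH_rxn = (+127.05) + (+375.6) + (+277.35) + (-969.0) = -189.0 kJ/mol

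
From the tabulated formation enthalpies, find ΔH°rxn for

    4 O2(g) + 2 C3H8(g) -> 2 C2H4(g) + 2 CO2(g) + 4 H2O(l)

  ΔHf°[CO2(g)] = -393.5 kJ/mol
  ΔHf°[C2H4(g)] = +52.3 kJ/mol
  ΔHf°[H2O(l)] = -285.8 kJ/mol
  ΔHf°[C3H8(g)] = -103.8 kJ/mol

ΔH°rxn = -1618.0 kJ/mol

Products: 2·(+52.3) + 2·(-393.5) + 4·(-285.8) = -1825.6
Reactants: 4·(+0.0) + 2·(-103.8) = -207.6
ΔH°rxn = (-1825.6) − (-207.6) = -1618.0 kJ/mol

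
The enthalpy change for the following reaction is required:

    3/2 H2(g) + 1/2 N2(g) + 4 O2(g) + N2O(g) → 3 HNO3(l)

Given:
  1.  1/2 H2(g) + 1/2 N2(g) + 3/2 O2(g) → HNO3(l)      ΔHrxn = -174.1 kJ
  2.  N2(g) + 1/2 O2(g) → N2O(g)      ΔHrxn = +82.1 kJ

ΔHrxn = -604.4 kJ

eq. 1 × 3 (×3 to match 3 HNO3(l) in the target): (3)·(-174.1) = -522.3 kJ
eq. 2 reversed (reverse to put N2O(g) on the reactant side): -82.1 kJ
ΔHrxn = (-522.3) + (-82.1) = -604.4 kJ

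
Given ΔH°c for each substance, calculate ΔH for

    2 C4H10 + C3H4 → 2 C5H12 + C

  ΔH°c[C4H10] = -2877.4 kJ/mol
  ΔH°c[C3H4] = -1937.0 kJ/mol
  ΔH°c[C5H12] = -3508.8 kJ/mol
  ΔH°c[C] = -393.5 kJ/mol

ΔH = -280.7 kJ/mol

With combustion enthalpies, reactants minus products:
= [2·(-2877.4) + 1·(-1937.0)] − [2·(-3508.8) + 1·(-393.5)]
= -280.7 kJ/mol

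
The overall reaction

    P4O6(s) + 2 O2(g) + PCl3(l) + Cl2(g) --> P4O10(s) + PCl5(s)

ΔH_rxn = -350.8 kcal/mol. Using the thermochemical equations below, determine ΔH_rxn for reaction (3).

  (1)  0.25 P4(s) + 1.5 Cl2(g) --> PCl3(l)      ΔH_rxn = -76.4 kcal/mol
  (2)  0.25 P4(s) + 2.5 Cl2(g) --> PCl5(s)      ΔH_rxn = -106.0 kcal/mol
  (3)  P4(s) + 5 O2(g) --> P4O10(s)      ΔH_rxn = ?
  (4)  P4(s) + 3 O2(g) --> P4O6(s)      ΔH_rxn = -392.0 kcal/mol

(1) reversed: +76.4 kcal/mol
(2) as written: -106.0 kcal/mol
(3) as written: contributes x
(4) reversed: +392.0 kcal/mol
-350.8 = (+76.4) + (-106.0) + (+392.0) + x
x = (-350.8 − (+362.4)) / (1) = -713.2 kcal/mol

ΔH_rxn = -713.2 kcal/mol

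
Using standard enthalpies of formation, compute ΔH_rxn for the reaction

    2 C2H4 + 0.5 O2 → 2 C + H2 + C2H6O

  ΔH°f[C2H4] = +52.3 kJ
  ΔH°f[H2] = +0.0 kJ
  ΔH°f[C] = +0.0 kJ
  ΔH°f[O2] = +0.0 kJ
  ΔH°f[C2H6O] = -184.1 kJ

ΔH°rxn = Σ nΔHf°(products) − Σ nΔHf°(reactants).
Products: 2·(+0.0) + 1·(+0.0) + 1·(-184.1) = -184.1
Reactants: 2·(+52.3) + 1/2·(+0.0) = +104.6
ΔH_rxn = (-184.1) − (+104.6) = -288.7 kJ

ΔH_rxn = -288.7 kJ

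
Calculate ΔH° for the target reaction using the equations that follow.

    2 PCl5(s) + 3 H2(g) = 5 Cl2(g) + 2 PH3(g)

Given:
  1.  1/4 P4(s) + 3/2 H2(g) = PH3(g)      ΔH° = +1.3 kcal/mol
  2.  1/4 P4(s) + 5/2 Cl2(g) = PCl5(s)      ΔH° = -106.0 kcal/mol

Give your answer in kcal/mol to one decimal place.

eq. 1 × 2: (2)·(+1.3) = +2.6 kcal/mol
eq. 2 reversed and × 2: (-2)·(-106.0) = +212.0 kcal/mol
Combining the equations, ΔH° = (+2.6) + (+212.0) = 214.6 kcal/mol

ΔH° = 214.6 kcal/mol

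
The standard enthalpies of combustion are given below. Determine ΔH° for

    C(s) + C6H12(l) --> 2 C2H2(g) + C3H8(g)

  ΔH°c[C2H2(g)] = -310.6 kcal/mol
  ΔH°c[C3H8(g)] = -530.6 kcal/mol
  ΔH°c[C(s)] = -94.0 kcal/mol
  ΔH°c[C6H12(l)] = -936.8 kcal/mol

With combustion enthalpies, reactants minus products:
= [1·(-94.0) + 1·(-936.8)] − [2·(-310.6) + 1·(-530.6)]
= 121.0 kcal/mol

ΔH° = 121.0 kcal/mol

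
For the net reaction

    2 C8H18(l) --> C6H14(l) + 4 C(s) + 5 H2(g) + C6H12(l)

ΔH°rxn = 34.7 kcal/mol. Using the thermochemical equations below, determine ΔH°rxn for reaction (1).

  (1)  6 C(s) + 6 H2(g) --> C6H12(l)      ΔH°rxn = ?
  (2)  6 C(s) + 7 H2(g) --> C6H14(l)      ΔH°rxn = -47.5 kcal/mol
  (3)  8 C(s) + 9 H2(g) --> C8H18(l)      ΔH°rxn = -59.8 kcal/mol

(1) as written: contributes x
(2) as written: -47.5 kcal/mol
(3) reversed and × 2: (-2)·(-59.8) = +119.6 kcal/mol
+34.7 = (-47.5) + (+119.6) + x
x = (+34.7 − (+72.1)) / (1) = -37.4 kcal/mol

ΔH°rxn = -37.4 kcal/mol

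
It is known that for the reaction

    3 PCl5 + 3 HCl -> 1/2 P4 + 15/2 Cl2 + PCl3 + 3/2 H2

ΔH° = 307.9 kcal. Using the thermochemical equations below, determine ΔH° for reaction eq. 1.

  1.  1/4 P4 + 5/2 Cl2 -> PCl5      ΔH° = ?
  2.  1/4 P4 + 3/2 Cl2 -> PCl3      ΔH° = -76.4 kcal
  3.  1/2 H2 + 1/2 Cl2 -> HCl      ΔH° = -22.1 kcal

ΔH° = -106.0 kcal

eq. 1 reversed and × 3: contributes −3·x
eq. 2 as written: -76.4 kcal
eq. 3 reversed and × 3: (-3)·(-22.1) = +66.3 kcal
+307.9 = (-76.4) + (+66.3) − 3·x
x = (+307.9 − (-10.1)) / (-3) = -106.0 kcal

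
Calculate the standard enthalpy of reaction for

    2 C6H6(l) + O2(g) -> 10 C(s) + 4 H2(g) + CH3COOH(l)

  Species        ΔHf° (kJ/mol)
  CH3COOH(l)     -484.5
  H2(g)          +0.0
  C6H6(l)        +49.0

ΔH_rxn = -582.5 kJ/mol

Products: 10·(+0.0) + 4·(+0.0) + 1·(-484.5) = -484.5
Reactants: 2·(+49.0) + 1·(+0.0) = +98.0
ΔH_rxn = (-484.5) − (+98.0) = -582.5 kJ/mol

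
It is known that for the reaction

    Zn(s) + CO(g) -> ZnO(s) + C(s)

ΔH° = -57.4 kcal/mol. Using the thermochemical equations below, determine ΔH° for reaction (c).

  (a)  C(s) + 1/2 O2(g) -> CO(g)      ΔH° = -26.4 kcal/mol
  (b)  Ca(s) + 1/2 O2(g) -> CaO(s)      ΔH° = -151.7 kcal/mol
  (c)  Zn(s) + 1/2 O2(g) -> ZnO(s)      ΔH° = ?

(a) reversed: +26.4 kcal/mol
(b): not needed.
(c) as written: contributes x
-57.4 = (+26.4) + x
x = (-57.4 − (+26.4)) / (1) = -83.8 kcal/mol

ΔH° = -83.8 kcal/mol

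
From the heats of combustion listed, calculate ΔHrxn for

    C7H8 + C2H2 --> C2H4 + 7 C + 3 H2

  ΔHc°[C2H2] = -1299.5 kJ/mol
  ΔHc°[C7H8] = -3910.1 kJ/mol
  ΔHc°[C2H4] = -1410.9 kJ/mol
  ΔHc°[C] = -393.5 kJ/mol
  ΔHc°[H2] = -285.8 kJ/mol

Using ΔH = Σ nΔHc°(reactants) − Σ nΔHc°(products):
= [1·(-3910.1) + 1·(-1299.5)] − [1·(-1410.9) + 7·(-393.5) + 3·(-285.8)]
= -186.8 kJ/mol

ΔHrxn = -186.8 kJ/mol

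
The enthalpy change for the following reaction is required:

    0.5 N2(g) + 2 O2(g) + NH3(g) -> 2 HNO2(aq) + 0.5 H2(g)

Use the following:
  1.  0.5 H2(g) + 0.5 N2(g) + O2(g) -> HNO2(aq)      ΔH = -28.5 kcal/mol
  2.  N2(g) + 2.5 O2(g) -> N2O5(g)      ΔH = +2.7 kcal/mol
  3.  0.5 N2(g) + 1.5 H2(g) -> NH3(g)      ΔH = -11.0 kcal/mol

ΔH = -46.0 kcal/mol

eq. 1 × 2: (2)·(-28.5) = -57.0 kcal/mol
eq. 2: not needed.
eq. 3 reversed: +11.0 kcal/mol
Summing the manipulated equations, ΔH = (-57.0) + (+11.0) = -46.0 kcal/mol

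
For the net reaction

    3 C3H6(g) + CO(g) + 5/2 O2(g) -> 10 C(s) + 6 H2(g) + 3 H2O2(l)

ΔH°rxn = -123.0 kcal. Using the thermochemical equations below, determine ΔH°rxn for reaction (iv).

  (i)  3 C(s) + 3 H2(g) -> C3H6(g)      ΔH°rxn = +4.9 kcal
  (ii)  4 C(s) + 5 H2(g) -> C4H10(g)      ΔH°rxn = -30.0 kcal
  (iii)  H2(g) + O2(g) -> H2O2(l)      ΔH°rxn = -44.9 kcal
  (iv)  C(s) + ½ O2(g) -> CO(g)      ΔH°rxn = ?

(i) reversed and × 3: (-3)·(+4.9) = -14.7 kcal
(ii): not needed.
(iii) × 3: (3)·(-44.9) = -134.7 kcal
(iv) reversed: contributes −x
-123.0 = (-14.7) + (-134.7) − x
x = (-123.0 − (-149.4)) / (-1) = -26.4 kcal

ΔH°rxn = -26.4 kcal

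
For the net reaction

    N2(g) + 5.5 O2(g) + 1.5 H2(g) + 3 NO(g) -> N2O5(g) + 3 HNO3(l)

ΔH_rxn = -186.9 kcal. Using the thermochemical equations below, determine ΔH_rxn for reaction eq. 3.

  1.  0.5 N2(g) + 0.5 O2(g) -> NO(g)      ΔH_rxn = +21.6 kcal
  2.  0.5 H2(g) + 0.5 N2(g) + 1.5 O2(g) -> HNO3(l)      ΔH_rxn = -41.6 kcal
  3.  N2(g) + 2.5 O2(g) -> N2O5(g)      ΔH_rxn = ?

ΔH_rxn = 2.7 kcal

eq. 1 reversed and × 3: (-3)·(+21.6) = -64.8 kcal
eq. 2 × 3: (3)·(-41.6) = -124.8 kcal
eq. 3 as written: contributes x
-186.9 = (-64.8) + (-124.8) + x
x = (-186.9 − (-189.6)) / (1) = 2.7 kcal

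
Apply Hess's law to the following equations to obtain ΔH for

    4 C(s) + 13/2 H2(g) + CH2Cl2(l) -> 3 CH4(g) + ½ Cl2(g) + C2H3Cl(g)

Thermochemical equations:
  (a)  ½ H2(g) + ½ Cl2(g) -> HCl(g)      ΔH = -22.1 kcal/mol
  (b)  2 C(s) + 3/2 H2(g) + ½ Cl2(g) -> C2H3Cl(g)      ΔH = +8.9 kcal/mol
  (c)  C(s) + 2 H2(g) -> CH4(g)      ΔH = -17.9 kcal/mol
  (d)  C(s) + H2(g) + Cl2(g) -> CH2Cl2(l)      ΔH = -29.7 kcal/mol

(a): not needed (HCl(g) appears nowhere else).
(b) as written (C2H3Cl(g) already on the product side): +8.9 kcal/mol
(c) × 3 (scale by 3 for the 3 CH4(g)): (3)·(-17.9) = -53.7 kcal/mol
(d) reversed (CH2Cl2(l) must end up as a reactant): +29.7 kcal/mol
By Hess's law, ΔH = (1)·(+8.9) + (3)·(-17.9) + (-1)·(-29.7) = -15.1 kcal/mol

ΔH = -15.1 kcal/mol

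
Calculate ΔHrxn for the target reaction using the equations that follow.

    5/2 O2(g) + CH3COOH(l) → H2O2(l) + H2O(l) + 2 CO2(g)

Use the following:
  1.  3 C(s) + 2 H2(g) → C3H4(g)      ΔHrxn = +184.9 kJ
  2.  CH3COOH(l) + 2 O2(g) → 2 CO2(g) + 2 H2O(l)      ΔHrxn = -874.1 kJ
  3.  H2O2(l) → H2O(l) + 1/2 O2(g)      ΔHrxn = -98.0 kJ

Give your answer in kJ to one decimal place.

eq. 1: not needed.
eq. 2 as written: -874.1 kJ
eq. 3 reversed: +98.0 kJ
ΔHrxn = (-874.1) + (+98.0) = -776.1 kJ

ΔHrxn = -776.1 kJ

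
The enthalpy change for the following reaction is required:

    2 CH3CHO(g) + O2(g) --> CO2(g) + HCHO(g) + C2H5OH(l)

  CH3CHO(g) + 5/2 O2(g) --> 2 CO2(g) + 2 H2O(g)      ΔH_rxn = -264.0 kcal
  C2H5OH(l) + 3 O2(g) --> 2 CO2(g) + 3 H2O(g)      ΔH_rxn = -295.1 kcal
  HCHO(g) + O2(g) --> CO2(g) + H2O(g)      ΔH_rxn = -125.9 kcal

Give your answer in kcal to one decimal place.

ΔH_rxn = -107.0 kcal

equation 1 × 2 (×2 to match 2 CH3CHO(g) in the target): (2)·(-264.0) = -528.0 kcal
equation 2 reversed (reverse to put C2H5OH(l) on the product side): +295.1 kcal
equation 3 reversed (HCHO(g) must end up as a product): +125.9 kcal
Combining the equations, ΔH_rxn = (-528.0) + (+295.1) + (+125.9) = -107.0 kcal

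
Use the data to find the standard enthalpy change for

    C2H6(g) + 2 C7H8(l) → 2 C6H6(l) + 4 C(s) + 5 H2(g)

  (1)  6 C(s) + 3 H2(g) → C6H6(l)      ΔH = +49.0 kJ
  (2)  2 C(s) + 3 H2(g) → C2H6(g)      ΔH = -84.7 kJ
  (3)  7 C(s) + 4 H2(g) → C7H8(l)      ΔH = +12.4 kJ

ΔH = 157.9 kJ

(1) × 2 (×2 to match 2 C6H6(l) in the target): (2)·(+49.0) = +98.0 kJ
(2) reversed (C2H6(g) must end up as a reactant): +84.7 kJ
(3) reversed and × 2 (reverse to put C7H8(l) on the reactant side; scale by 2 for the 2 C7H8(l)): (-2)·(+12.4) = -24.8 kJ
By Hess's law, ΔH = (2)·(+49.0) + (-1)·(-84.7) + (-2)·(+12.4) = 157.9 kJ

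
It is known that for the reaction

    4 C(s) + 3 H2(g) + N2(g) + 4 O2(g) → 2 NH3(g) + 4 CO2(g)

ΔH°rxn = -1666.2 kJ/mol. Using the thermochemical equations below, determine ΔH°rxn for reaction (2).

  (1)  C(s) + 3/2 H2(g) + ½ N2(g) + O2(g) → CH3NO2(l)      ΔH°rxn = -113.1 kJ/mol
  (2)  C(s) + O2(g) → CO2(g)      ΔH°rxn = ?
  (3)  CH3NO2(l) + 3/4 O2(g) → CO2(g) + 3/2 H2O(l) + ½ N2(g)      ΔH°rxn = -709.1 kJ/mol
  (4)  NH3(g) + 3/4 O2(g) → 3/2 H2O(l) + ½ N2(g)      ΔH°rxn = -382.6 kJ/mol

ΔH°rxn = -393.5 kJ/mol

(1) × 2: (2)·(-113.1) = -226.2 kJ/mol
(2) × 2: contributes 2·x
(3) × 2: (2)·(-709.1) = -1418.2 kJ/mol
(4) reversed and × 2: (-2)·(-382.6) = +765.2 kJ/mol
-1666.2 = (-226.2) + (-1418.2) + (+765.2) + 2·x
x = (-1666.2 − (-879.2)) / (2) = -393.5 kJ/mol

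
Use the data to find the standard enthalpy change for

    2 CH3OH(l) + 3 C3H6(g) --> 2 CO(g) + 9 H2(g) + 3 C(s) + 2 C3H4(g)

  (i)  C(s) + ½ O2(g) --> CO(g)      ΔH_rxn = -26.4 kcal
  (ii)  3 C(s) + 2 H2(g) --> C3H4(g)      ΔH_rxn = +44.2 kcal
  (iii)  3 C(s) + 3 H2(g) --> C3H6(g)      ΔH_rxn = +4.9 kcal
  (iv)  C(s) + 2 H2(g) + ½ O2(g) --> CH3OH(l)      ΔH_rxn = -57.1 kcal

(i) × 2 (×2 to match 2 CO(g) in the target): (2)·(-26.4) = -52.8 kcal
(ii) × 2 (scale by 2 for the 2 C3H4(g)): (2)·(+44.2) = +88.4 kcal
(iii) reversed and × 3 (C3H6(g) must end up as a reactant; scale by 3 for the 3 C3H6(g)): (-3)·(+4.9) = -14.7 kcal
(iv) reversed and × 2 (reverse to put CH3OH(l) on the reactant side; ×2 to match 2 CH3OH(l) in the target): (-2)·(-57.1) = +114.2 kcal
Since enthalpy is a state function, ΔH_rxn = (-52.8) + (+88.4) + (-14.7) + (+114.2) = 135.1 kcal

ΔH_rxn = 135.1 kcal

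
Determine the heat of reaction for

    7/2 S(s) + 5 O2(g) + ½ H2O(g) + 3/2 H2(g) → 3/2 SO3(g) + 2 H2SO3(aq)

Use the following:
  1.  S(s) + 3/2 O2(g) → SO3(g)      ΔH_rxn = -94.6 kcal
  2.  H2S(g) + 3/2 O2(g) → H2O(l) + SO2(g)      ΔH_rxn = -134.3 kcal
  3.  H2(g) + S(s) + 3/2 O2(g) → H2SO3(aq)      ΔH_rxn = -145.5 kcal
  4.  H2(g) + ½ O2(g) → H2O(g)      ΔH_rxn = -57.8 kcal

ΔH_rxn = -404.0 kcal

eq. 1 × 3/2 (scale by 3/2 for the 3/2 SO3(g)): (3/2)·(-94.6) = -141.9 kcal
eq. 2: not needed (SO2(g) appears nowhere else).
eq. 3 × 2 (scale by 2 for the 2 H2SO3(aq)): (2)·(-145.5) = -291.0 kcal
eq. 4 reversed and × 1/2 (H2O(g) must end up as a reactant; ×1/2 to match 1/2 H2O(g) in the target): (-1/2)·(-57.8) = +28.9 kcal
ΔH_rxn = (-141.9) + (-291.0) + (+28.9) = -404.0 kcal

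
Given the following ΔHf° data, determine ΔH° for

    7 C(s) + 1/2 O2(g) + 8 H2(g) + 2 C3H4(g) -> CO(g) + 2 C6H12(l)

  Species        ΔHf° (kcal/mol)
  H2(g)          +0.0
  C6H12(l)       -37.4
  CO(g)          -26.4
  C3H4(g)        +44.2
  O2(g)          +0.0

ΔH° = -189.6 kcal/mol

Products: 1·(-26.4) + 2·(-37.4) = -101.2
Reactants: 7·(+0.0) + 1/2·(+0.0) + 8·(+0.0) + 2·(+44.2) = +88.4
ΔH° = (-101.2) − (+88.4) = -189.6 kcal/mol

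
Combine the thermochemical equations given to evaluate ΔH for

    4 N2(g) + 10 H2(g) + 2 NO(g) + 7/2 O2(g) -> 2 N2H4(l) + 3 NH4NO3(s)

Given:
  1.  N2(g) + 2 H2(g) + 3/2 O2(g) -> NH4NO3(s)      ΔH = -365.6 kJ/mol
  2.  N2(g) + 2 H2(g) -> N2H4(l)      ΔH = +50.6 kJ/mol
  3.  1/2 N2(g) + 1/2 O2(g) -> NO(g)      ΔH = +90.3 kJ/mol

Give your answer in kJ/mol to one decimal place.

ΔH = -1176.2 kJ/mol

eq. 1 × 3 (scale by 3 for the 3 NH4NO3(s)): (3)·(-365.6) = -1096.8 kJ/mol
eq. 2 × 2 (scale by 2 for the 2 N2H4(l)): (2)·(+50.6) = +101.2 kJ/mol
eq. 3 reversed and × 2 (NO(g) must end up as a reactant; scale by 2 for the 2 NO(g)): (-2)·(+90.3) = -180.6 kJ/mol
By Hess's law, ΔH = (-1096.8) + (+101.2) + (-180.6) = -1176.2 kJ/mol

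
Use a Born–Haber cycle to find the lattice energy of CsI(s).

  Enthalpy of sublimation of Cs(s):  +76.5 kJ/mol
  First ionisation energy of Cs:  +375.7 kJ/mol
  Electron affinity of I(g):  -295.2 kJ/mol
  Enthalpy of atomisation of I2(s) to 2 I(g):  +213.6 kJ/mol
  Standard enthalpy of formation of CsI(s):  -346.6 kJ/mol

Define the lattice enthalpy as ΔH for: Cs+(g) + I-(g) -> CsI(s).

U = -610.4 kJ/mol

ΔHf° = 1·ΔHsub + 1·(ΣIE) + 1/2·D(I2) + 1·EA + U
-346.6 = 1·(+76.5) + 1·(+375.7) + 1/2·(+213.6) + 1·(-295.2) + U
U = -346.6 − (+263.8) = -610.4 kJ/mol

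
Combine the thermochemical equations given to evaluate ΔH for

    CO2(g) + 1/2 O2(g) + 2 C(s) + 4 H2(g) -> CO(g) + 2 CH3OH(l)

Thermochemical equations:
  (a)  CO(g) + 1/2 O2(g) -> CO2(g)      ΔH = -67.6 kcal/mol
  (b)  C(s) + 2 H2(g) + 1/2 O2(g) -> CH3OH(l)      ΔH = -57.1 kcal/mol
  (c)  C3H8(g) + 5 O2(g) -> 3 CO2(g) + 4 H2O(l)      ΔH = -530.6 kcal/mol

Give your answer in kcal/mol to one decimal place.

ΔH = -46.6 kcal/mol

(a) reversed (CO(g) must end up as a product): +67.6 kcal/mol
(b) × 2 (×2 to match 2 CH3OH(l) in the target): (2)·(-57.1) = -114.2 kcal/mol
(c): not needed (H2O(l) appears nowhere else).
ΔH = (+67.6) + (-114.2) = -46.6 kcal/mol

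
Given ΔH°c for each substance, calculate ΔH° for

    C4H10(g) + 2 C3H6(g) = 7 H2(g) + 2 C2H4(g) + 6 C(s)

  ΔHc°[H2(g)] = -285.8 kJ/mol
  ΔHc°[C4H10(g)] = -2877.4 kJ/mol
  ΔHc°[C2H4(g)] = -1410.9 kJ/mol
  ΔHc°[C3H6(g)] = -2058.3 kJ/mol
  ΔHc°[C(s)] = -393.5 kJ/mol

ΔH° = 189.4 kJ/mol

With combustion enthalpies, reactants minus products:
= [1·(-2877.4) + 2·(-2058.3)] − [7·(-285.8) + 2·(-1410.9) + 6·(-393.5)]
= 189.4 kJ/mol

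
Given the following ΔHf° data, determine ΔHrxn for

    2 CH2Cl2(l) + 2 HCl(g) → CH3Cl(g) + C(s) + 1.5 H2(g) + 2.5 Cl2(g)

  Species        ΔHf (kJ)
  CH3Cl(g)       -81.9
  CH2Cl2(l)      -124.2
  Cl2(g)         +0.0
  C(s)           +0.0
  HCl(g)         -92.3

ΔH°rxn = Σ nΔHf°(products) − Σ nΔHf°(reactants).
Products: 1·(-81.9) + 1·(+0.0) + 3/2·(+0.0) + 5/2·(+0.0) = -81.9
Reactants: 2·(-124.2) + 2·(-92.3) = -433.0
ΔHrxn = (-81.9) − (-433.0) = 351.1 kJ

ΔHrxn = 351.1 kJ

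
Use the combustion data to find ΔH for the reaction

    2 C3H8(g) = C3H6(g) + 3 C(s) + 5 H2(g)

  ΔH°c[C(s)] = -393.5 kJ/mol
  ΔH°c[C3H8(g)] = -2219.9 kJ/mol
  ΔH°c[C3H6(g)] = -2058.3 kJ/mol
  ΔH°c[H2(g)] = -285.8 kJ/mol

Using ΔH = Σ nΔHc°(reactants) − Σ nΔHc°(products):
= [2·(-2219.9)] − [1·(-2058.3) + 3·(-393.5) + 5·(-285.8)]
= 228.0 kJ/mol

ΔH = 228.0 kJ/mol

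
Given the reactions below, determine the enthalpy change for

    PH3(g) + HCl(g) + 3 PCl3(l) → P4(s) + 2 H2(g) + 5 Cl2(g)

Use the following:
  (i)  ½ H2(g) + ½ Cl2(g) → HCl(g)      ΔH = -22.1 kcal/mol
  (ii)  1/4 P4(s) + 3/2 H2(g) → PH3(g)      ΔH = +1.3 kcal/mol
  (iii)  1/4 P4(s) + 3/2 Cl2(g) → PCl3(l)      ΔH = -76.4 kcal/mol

ΔH = 250.0 kcal/mol

(i) reversed (HCl(g) must end up as a reactant): +22.1 kcal/mol
(ii) reversed (PH3(g) must end up as a reactant): -1.3 kcal/mol
(iii) reversed and × 3 (reverse to put PCl3(l) on the reactant side; scale by 3 for the 3 PCl3(l)): (-3)·(-76.4) = +229.2 kcal/mol
ΔH = (+22.1) + (-1.3) + (+229.2) = 250.0 kcal/mol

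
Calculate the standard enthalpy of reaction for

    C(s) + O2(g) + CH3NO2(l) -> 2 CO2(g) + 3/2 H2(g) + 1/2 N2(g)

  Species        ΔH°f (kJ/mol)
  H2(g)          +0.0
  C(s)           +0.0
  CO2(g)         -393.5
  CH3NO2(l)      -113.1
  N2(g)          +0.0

ΔH°rxn = Σ nΔHf°(products) − Σ nΔHf°(reactants).
Products: 2·(-393.5) + 3/2·(+0.0) + 1/2·(+0.0) = -787.0
Reactants: 1·(+0.0) + 1·(+0.0) + 1·(-113.1) = -113.1
ΔH° = (-787.0) − (-113.1) = -673.9 kJ/mol

ΔH° = -673.9 kJ/mol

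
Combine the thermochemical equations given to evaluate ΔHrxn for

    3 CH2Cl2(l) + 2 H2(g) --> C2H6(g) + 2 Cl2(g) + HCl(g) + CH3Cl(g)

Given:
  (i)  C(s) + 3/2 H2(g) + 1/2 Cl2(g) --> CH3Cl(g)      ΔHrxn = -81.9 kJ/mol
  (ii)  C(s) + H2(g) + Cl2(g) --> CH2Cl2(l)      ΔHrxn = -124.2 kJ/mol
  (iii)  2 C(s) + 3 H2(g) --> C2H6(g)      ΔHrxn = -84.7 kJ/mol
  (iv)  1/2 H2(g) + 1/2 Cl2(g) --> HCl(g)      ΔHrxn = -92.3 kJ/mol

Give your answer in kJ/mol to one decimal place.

(i) as written (CH3Cl(g) already on the product side): -81.9 kJ/mol
(ii) reversed and × 3 (CH2Cl2(l) must end up as a reactant; ×3 to match 3 CH2Cl2(l) in the target): (-3)·(-124.2) = +372.6 kJ/mol
(iii) as written (C2H6(g) already on the product side): -84.7 kJ/mol
(iv) as written (HCl(g) already on the product side): -92.3 kJ/mol
Since enthalpy is a state function, ΔHrxn = (-81.9) + (+372.6) + (-84.7) + (-92.3) = 113.7 kJ/mol

ΔHrxn = 113.7 kJ/mol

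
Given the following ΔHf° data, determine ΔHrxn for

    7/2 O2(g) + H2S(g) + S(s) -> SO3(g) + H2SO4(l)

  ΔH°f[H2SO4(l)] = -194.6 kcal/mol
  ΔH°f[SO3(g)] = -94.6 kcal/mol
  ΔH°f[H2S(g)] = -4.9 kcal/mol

ΔH°rxn = Σ nΔHf°(products) − Σ nΔHf°(reactants).
Products: 1·(-94.6) + 1·(-194.6) = -289.2
Reactants: 7/2·(+0.0) + 1·(-4.9) + 1·(+0.0) = -4.9
ΔHrxn = (-289.2) − (-4.9) = -284.3 kcal/mol

ΔHrxn = -284.3 kcal/mol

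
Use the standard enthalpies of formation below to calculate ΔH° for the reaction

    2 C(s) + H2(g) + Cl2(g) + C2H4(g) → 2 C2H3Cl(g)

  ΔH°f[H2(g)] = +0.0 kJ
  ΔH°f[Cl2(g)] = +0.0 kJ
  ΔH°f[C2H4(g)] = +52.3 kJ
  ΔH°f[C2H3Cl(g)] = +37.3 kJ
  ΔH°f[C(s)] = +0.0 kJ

Products: 2·(+37.3) = +74.6
Reactants: 2·(+0.0) + 1·(+0.0) + 1·(+0.0) + 1·(+52.3) = +52.3
ΔH° = (+74.6) − (+52.3) = 22.3 kJ

ΔH° = 22.3 kJ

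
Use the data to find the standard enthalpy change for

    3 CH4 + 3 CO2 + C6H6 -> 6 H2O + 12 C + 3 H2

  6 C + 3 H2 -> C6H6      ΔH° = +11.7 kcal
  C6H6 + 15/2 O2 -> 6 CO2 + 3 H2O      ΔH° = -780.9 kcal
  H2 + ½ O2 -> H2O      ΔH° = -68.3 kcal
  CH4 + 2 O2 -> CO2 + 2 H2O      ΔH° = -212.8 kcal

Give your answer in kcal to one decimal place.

equation 1 reversed and × 2 (reverse to put C on the product side; scale by 2 for the 12 C): (-2)·(+11.7) = -23.4 kcal
equation 2 reversed: +780.9 kcal
equation 3 × 3: (3)·(-68.3) = -204.9 kcal
equation 4 × 3 (scale by 3 for the 3 CH4): (3)·(-212.8) = -638.4 kcal
Since enthalpy is a state function, ΔH° = (-23.4) + (+780.9) + (-204.9) + (-638.4) = -85.8 kcal

ΔH° = -85.8 kcal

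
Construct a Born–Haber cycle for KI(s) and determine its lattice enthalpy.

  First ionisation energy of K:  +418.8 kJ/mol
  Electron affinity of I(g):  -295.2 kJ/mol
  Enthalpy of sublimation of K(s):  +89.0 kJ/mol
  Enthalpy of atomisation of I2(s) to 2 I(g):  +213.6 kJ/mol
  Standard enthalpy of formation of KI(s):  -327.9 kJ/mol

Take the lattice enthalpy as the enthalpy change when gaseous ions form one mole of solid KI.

ΔHf° = 1·ΔHsub + 1·(ΣIE) + 1/2·D(I2) + 1·EA + U
-327.9 = 1·(+89.0) + 1·(+418.8) + 1/2·(+213.6) + 1·(-295.2) + U
U = -327.9 − (+319.4) = -647.3 kJ/mol

U = -647.3 kJ/mol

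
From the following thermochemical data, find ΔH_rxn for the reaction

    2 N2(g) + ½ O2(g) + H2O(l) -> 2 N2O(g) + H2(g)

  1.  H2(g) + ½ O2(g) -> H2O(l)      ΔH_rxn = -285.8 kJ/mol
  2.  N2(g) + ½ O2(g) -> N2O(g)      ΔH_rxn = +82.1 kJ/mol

eq. 1 reversed: +285.8 kJ/mol
eq. 2 × 2: (2)·(+82.1) = +164.2 kJ/mol
Summing the manipulated equations, ΔH_rxn = (+285.8) + (+164.2) = 450.0 kJ/mol

ΔH_rxn = 450.0 kJ/mol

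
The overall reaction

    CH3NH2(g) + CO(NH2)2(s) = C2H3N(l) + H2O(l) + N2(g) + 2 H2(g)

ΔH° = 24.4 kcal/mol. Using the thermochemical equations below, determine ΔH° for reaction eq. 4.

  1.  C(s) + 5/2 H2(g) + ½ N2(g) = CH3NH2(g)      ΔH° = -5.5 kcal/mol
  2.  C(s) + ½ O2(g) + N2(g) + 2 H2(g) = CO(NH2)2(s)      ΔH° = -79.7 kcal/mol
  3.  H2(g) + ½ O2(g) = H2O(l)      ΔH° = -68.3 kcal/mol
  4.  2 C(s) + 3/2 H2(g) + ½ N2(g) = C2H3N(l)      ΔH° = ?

ΔH° = 7.5 kcal/mol

eq. 1 reversed (reverse to put CH3NH2(g) on the reactant side): +5.5 kcal/mol
eq. 2 reversed (reverse to put CO(NH2)2(s) on the reactant side): +79.7 kcal/mol
eq. 3 as written (H2O(l) already on the product side): -68.3 kcal/mol
eq. 4 as written (C2H3N(l) already on the product side): contributes x
+24.4 = (+5.5) + (+79.7) + (-68.3) + x
x = (+24.4 − (+16.9)) / (1) = 7.5 kcal/mol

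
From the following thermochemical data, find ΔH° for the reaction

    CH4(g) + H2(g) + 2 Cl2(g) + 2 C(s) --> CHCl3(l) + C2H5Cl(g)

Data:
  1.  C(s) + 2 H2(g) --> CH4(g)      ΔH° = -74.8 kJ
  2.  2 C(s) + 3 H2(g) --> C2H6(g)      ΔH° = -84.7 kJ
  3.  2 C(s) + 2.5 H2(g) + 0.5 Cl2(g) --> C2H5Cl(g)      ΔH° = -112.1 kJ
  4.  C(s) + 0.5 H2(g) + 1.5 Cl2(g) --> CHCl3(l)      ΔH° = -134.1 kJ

ΔH° = -171.4 kJ

eq. 1 reversed: +74.8 kJ
eq. 2: not needed.
eq. 3 as written: -112.1 kJ
eq. 4 as written: -134.1 kJ
ΔH° = (-1)·(-74.8) + (1)·(-112.1) + (1)·(-134.1) = -171.4 kJ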